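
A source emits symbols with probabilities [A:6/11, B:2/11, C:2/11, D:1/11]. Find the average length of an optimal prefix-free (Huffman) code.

Huffman tree construction:
Combine smallest probabilities repeatedly
Resulting codes:
  A: 1 (length 1)
  B: 011 (length 3)
  C: 00 (length 2)
  D: 010 (length 3)
Average length = Σ p(s) × length(s) = 1.7273 bits


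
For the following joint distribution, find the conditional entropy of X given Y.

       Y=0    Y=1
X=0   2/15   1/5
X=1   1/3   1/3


H(X|Y) = Σ_y p(y) H(X|Y=y)
  p(Y=0) = 7/15, H(X|Y=0) = 0.8631
  p(Y=1) = 8/15, H(X|Y=1) = 0.9544
H(X|Y) = 0.4667×0.8631 + 0.5333×0.9544 = 0.9118 bits


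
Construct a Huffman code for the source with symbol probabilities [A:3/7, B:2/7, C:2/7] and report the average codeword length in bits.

Huffman tree construction:
Combine smallest probabilities repeatedly
Resulting codes:
  A: 0 (length 1)
  B: 10 (length 2)
  C: 11 (length 2)
Average length = Σ p(s) × length(s) = 1.5714 bits


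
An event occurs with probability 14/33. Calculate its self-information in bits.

Information content I(x) = -log₂(p(x))
I = -log₂(14/33) = -log₂(0.4242)
I = 1.2370 bits


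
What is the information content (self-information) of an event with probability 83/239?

Information content I(x) = -log₂(p(x))
I = -log₂(83/239) = -log₂(0.3473)
I = 1.5258 bits


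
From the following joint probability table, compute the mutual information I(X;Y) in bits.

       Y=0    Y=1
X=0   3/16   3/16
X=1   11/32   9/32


H(X) = 0.9544, H(Y) = 0.9972, H(X,Y) = 1.9499
I(X;Y) = H(X) + H(Y) - H(X,Y) = 0.0017 bits


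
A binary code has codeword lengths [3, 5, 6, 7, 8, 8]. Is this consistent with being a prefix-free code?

Kraft inequality: Σ 2^(-l_i) ≤ 1 for prefix-free code
Calculating: 2^(-3) + 2^(-5) + 2^(-6) + 2^(-7) + 2^(-8) + 2^(-8)
= 0.125 + 0.03125 + 0.015625 + 0.0078125 + 0.00390625 + 0.00390625
= 0.1875
Since 0.1875 ≤ 1, prefix-free code exists


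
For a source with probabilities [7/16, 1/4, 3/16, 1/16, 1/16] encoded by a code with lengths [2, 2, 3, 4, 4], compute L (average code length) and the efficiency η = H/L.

Average length L = Σ p_i × l_i = 2.4375 bits
Entropy H = 1.9746 bits
Efficiency η = H/L × 100% = 81.01%


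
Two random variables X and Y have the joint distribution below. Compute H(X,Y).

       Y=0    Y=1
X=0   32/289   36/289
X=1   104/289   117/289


H(X,Y) = -Σ p(x,y) log₂ p(x,y)
  p(0,0)=32/289: -0.1107 × log₂(0.1107) = 0.3515
  p(0,1)=36/289: -0.1246 × log₂(0.1246) = 0.3743
  p(1,0)=104/289: -0.3599 × log₂(0.3599) = 0.5306
  p(1,1)=117/289: -0.4048 × log₂(0.4048) = 0.5281
H(X,Y) = 1.7846 bits


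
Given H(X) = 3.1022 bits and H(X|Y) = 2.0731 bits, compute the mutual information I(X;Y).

I(X;Y) = H(X) - H(X|Y)
I(X;Y) = 3.1022 - 2.0731 = 1.0291 bits


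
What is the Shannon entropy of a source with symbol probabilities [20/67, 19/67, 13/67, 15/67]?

H(X) = -Σ p(x) log₂ p(x)
  -20/67 × log₂(20/67) = 0.5206
  -19/67 × log₂(19/67) = 0.5156
  -13/67 × log₂(13/67) = 0.4590
  -15/67 × log₂(15/67) = 0.4834
H(X) = 1.9787 bits


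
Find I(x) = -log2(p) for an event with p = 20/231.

Information content I(x) = -log₂(p(x))
I = -log₂(20/231) = -log₂(0.0866)
I = 3.5298 bits


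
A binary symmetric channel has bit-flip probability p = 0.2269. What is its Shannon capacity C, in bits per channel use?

For BSC with error probability p:
C = 1 - H(p) where H(p) is binary entropy
H(0.2269) = -0.2269 × log₂(0.2269) - 0.7731 × log₂(0.7731)
H(p) = 0.7726
C = 1 - 0.7726 = 0.2274 bits/use


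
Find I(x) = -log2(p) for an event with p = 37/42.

Information content I(x) = -log₂(p(x))
I = -log₂(37/42) = -log₂(0.8810)
I = 0.1829 bits


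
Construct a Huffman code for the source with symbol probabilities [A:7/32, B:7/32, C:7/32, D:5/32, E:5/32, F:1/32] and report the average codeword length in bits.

Huffman tree construction:
Combine smallest probabilities repeatedly
Resulting codes:
  A: 00 (length 2)
  B: 01 (length 2)
  C: 10 (length 2)
  D: 1111 (length 4)
  E: 110 (length 3)
  F: 1110 (length 4)
Average length = Σ p(s) × length(s) = 2.5312 bits


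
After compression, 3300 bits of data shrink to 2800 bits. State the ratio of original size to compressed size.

Compression ratio = Original / Compressed
= 3300 / 2800 = 1.18:1


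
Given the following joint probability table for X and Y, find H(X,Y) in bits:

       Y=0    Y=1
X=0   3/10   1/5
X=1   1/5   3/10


H(X,Y) = -Σ p(x,y) log₂ p(x,y)
  p(0,0)=3/10: -0.3000 × log₂(0.3000) = 0.5211
  p(0,1)=1/5: -0.2000 × log₂(0.2000) = 0.4644
  p(1,0)=1/5: -0.2000 × log₂(0.2000) = 0.4644
  p(1,1)=3/10: -0.3000 × log₂(0.3000) = 0.5211
H(X,Y) = 1.9710 bits


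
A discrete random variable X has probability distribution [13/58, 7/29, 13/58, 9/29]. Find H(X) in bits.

H(X) = -Σ p(x) log₂ p(x)
  -13/58 × log₂(13/58) = 0.4836
  -7/29 × log₂(7/29) = 0.4950
  -13/58 × log₂(13/58) = 0.4836
  -9/29 × log₂(9/29) = 0.5239
H(X) = 1.9860 bits


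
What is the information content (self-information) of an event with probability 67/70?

Information content I(x) = -log₂(p(x))
I = -log₂(67/70) = -log₂(0.9571)
I = 0.0632 bits


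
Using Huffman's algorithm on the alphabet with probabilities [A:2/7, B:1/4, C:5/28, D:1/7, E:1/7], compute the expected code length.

Huffman tree construction:
Combine smallest probabilities repeatedly
Resulting codes:
  A: 10 (length 2)
  B: 01 (length 2)
  C: 00 (length 2)
  D: 110 (length 3)
  E: 111 (length 3)
Average length = Σ p(s) × length(s) = 2.2857 bits


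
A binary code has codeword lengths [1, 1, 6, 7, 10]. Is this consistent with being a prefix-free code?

Kraft inequality: Σ 2^(-l_i) ≤ 1 for prefix-free code
Calculating: 2^(-1) + 2^(-1) + 2^(-6) + 2^(-7) + 2^(-10)
= 0.5 + 0.5 + 0.015625 + 0.0078125 + 0.0009765625
= 1.0244
Since 1.0244 > 1, prefix-free code does not exist


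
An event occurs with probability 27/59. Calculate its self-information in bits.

Information content I(x) = -log₂(p(x))
I = -log₂(27/59) = -log₂(0.4576)
I = 1.1278 bits


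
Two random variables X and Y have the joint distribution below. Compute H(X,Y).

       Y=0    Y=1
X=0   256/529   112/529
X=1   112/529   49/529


H(X,Y) = -Σ p(x,y) log₂ p(x,y)
  p(0,0)=256/529: -0.4839 × log₂(0.4839) = 0.5067
  p(0,1)=112/529: -0.2117 × log₂(0.2117) = 0.4742
  p(1,0)=112/529: -0.2117 × log₂(0.2117) = 0.4742
  p(1,1)=49/529: -0.0926 × log₂(0.0926) = 0.3179
H(X,Y) = 1.7731 bits


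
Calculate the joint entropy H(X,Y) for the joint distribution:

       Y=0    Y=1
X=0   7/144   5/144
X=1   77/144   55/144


H(X,Y) = -Σ p(x,y) log₂ p(x,y)
  p(0,0)=7/144: -0.0486 × log₂(0.0486) = 0.2121
  p(0,1)=5/144: -0.0347 × log₂(0.0347) = 0.1683
  p(1,0)=77/144: -0.5347 × log₂(0.5347) = 0.4829
  p(1,1)=55/144: -0.3819 × log₂(0.3819) = 0.5304
H(X,Y) = 1.3937 bits


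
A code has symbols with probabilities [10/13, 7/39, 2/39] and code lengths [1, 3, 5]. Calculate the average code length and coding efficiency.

Average length L = Σ p_i × l_i = 1.5641 bits
Entropy H = 0.9557 bits
Efficiency η = H/L × 100% = 61.10%


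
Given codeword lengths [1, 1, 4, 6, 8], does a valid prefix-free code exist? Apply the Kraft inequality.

Kraft inequality: Σ 2^(-l_i) ≤ 1 for prefix-free code
Calculating: 2^(-1) + 2^(-1) + 2^(-4) + 2^(-6) + 2^(-8)
= 0.5 + 0.5 + 0.0625 + 0.015625 + 0.00390625
= 1.0820
Since 1.0820 > 1, prefix-free code does not exist


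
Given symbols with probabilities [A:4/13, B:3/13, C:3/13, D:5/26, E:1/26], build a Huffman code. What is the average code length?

Huffman tree construction:
Combine smallest probabilities repeatedly
Resulting codes:
  A: 11 (length 2)
  B: 00 (length 2)
  C: 01 (length 2)
  D: 101 (length 3)
  E: 100 (length 3)
Average length = Σ p(s) × length(s) = 2.2308 bits


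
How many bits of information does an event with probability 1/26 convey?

Information content I(x) = -log₂(p(x))
I = -log₂(1/26) = -log₂(0.0385)
I = 4.7004 bits


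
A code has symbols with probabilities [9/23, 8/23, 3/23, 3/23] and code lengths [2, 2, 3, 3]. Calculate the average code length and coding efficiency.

Average length L = Σ p_i × l_i = 2.2609 bits
Entropy H = 1.8262 bits
Efficiency η = H/L × 100% = 80.77%


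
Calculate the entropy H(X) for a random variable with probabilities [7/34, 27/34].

H(X) = -Σ p(x) log₂ p(x)
  -7/34 × log₂(7/34) = 0.4694
  -27/34 × log₂(27/34) = 0.2641
H(X) = 0.7335 bits


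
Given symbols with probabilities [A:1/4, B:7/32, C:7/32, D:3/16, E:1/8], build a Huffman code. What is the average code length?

Huffman tree construction:
Combine smallest probabilities repeatedly
Resulting codes:
  A: 10 (length 2)
  B: 00 (length 2)
  C: 01 (length 2)
  D: 111 (length 3)
  E: 110 (length 3)
Average length = Σ p(s) × length(s) = 2.3125 bits


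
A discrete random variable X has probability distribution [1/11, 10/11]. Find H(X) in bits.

H(X) = -Σ p(x) log₂ p(x)
  -1/11 × log₂(1/11) = 0.3145
  -10/11 × log₂(10/11) = 0.1250
H(X) = 0.4395 bits


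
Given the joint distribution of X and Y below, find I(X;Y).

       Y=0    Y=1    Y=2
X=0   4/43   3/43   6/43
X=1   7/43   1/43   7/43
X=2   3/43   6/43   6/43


H(X) = 1.5818, H(Y) = 1.5371, H(X,Y) = 3.0230
I(X;Y) = H(X) + H(Y) - H(X,Y) = 0.0960 bits


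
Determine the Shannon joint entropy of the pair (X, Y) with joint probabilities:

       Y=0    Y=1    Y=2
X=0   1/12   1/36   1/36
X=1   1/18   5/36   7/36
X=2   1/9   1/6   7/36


H(X,Y) = -Σ p(x,y) log₂ p(x,y)
  p(0,0)=1/12: -0.0833 × log₂(0.0833) = 0.2987
  p(0,1)=1/36: -0.0278 × log₂(0.0278) = 0.1436
  p(0,2)=1/36: -0.0278 × log₂(0.0278) = 0.1436
  p(1,0)=1/18: -0.0556 × log₂(0.0556) = 0.2317
  p(1,1)=5/36: -0.1389 × log₂(0.1389) = 0.3956
  p(1,2)=7/36: -0.1944 × log₂(0.1944) = 0.4594
  p(2,0)=1/9: -0.1111 × log₂(0.1111) = 0.3522
  p(2,1)=1/6: -0.1667 × log₂(0.1667) = 0.4308
  p(2,2)=7/36: -0.1944 × log₂(0.1944) = 0.4594
H(X,Y) = 2.9150 bits


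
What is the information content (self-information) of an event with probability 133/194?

Information content I(x) = -log₂(p(x))
I = -log₂(133/194) = -log₂(0.6856)
I = 0.5446 bits


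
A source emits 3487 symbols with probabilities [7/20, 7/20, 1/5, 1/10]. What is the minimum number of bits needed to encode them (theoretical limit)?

Entropy H = 1.8568 bits/symbol
Minimum bits = H × n = 1.8568 × 3487
= 6474.59 bits


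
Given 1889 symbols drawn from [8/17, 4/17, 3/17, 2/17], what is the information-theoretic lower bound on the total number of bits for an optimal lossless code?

Entropy H = 1.8078 bits/symbol
Minimum bits = H × n = 1.8078 × 1889
= 3414.87 bits


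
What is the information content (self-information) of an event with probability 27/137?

Information content I(x) = -log₂(p(x))
I = -log₂(27/137) = -log₂(0.1971)
I = 2.3431 bits


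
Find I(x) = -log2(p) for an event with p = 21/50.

Information content I(x) = -log₂(p(x))
I = -log₂(21/50) = -log₂(0.4200)
I = 1.2515 bits


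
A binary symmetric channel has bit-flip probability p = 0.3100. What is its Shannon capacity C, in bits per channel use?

For BSC with error probability p:
C = 1 - H(p) where H(p) is binary entropy
H(0.3100) = -0.3100 × log₂(0.3100) - 0.6900 × log₂(0.6900)
H(p) = 0.8932
C = 1 - 0.8932 = 0.1068 bits/use


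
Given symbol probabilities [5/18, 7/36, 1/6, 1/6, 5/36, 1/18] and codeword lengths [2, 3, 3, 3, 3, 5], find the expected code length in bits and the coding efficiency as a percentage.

Average length L = Σ p_i × l_i = 2.8333 bits
Entropy H = 2.4616 bits
Efficiency η = H/L × 100% = 86.88%


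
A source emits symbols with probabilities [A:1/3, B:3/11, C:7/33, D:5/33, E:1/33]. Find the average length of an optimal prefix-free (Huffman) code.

Huffman tree construction:
Combine smallest probabilities repeatedly
Resulting codes:
  A: 11 (length 2)
  B: 10 (length 2)
  C: 01 (length 2)
  D: 001 (length 3)
  E: 000 (length 3)
Average length = Σ p(s) × length(s) = 2.1818 bits


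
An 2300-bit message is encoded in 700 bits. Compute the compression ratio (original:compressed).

Compression ratio = Original / Compressed
= 2300 / 700 = 3.29:1


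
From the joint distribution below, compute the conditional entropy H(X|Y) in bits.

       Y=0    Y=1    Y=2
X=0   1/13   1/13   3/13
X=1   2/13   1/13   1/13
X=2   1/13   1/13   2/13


H(X|Y) = Σ_y p(y) H(X|Y=y)
  p(Y=0) = 4/13, H(X|Y=0) = 1.5000
  p(Y=1) = 3/13, H(X|Y=1) = 1.5850
  p(Y=2) = 6/13, H(X|Y=2) = 1.4591
H(X|Y) = 0.3077×1.5000 + 0.2308×1.5850 + 0.4615×1.4591 = 1.5008 bits


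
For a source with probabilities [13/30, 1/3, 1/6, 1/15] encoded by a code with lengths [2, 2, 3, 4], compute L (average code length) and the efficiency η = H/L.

Average length L = Σ p_i × l_i = 2.3000 bits
Entropy H = 1.7424 bits
Efficiency η = H/L × 100% = 75.76%


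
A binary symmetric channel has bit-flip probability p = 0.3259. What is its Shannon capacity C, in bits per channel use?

For BSC with error probability p:
C = 1 - H(p) where H(p) is binary entropy
H(0.3259) = -0.3259 × log₂(0.3259) - 0.6741 × log₂(0.6741)
H(p) = 0.9107
C = 1 - 0.9107 = 0.0893 bits/use


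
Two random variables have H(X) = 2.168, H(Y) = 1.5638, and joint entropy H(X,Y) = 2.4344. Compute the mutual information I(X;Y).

I(X;Y) = H(X) + H(Y) - H(X,Y)
I(X;Y) = 2.168 + 1.5638 - 2.4344 = 1.2974 bits


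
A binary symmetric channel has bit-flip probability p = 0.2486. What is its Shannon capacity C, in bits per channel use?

For BSC with error probability p:
C = 1 - H(p) where H(p) is binary entropy
H(0.2486) = -0.2486 × log₂(0.2486) - 0.7514 × log₂(0.7514)
H(p) = 0.8091
C = 1 - 0.8091 = 0.1909 bits/use


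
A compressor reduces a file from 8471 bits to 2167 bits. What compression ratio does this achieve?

Compression ratio = Original / Compressed
= 8471 / 2167 = 3.91:1


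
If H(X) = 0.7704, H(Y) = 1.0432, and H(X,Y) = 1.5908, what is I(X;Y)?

I(X;Y) = H(X) + H(Y) - H(X,Y)
I(X;Y) = 0.7704 + 1.0432 - 1.5908 = 0.2228 bits


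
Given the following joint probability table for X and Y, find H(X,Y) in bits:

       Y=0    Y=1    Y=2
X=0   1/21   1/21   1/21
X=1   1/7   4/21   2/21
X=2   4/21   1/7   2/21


H(X,Y) = -Σ p(x,y) log₂ p(x,y)
  p(0,0)=1/21: -0.0476 × log₂(0.0476) = 0.2092
  p(0,1)=1/21: -0.0476 × log₂(0.0476) = 0.2092
  p(0,2)=1/21: -0.0476 × log₂(0.0476) = 0.2092
  p(1,0)=1/7: -0.1429 × log₂(0.1429) = 0.4011
  p(1,1)=4/21: -0.1905 × log₂(0.1905) = 0.4557
  p(1,2)=2/21: -0.0952 × log₂(0.0952) = 0.3231
  p(2,0)=4/21: -0.1905 × log₂(0.1905) = 0.4557
  p(2,1)=1/7: -0.1429 × log₂(0.1429) = 0.4011
  p(2,2)=2/21: -0.0952 × log₂(0.0952) = 0.3231
H(X,Y) = 2.9871 bits


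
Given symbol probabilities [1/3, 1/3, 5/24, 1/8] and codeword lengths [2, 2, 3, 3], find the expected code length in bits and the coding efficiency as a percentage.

Average length L = Σ p_i × l_i = 2.3333 bits
Entropy H = 1.9031 bits
Efficiency η = H/L × 100% = 81.56%


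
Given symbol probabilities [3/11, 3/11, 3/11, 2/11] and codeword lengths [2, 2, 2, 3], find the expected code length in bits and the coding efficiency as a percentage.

Average length L = Σ p_i × l_i = 2.1818 bits
Entropy H = 1.9808 bits
Efficiency η = H/L × 100% = 90.79%


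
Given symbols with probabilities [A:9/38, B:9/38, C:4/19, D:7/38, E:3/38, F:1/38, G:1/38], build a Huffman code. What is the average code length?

Huffman tree construction:
Combine smallest probabilities repeatedly
Resulting codes:
  A: 01 (length 2)
  B: 10 (length 2)
  C: 00 (length 2)
  D: 111 (length 3)
  E: 1101 (length 4)
  F: 11000 (length 5)
  G: 11001 (length 5)
Average length = Σ p(s) × length(s) = 2.5000 bits


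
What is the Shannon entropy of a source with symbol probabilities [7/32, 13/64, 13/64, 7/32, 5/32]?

H(X) = -Σ p(x) log₂ p(x)
  -7/32 × log₂(7/32) = 0.4796
  -13/64 × log₂(13/64) = 0.4671
  -13/64 × log₂(13/64) = 0.4671
  -7/32 × log₂(7/32) = 0.4796
  -5/32 × log₂(5/32) = 0.4184
H(X) = 2.3119 bits


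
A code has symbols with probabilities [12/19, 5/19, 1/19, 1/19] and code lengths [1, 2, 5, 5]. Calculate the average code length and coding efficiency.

Average length L = Σ p_i × l_i = 1.6842 bits
Entropy H = 1.3727 bits
Efficiency η = H/L × 100% = 81.50%


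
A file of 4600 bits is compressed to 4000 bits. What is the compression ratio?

Compression ratio = Original / Compressed
= 4600 / 4000 = 1.15:1


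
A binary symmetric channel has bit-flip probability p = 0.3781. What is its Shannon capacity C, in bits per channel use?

For BSC with error probability p:
C = 1 - H(p) where H(p) is binary entropy
H(0.3781) = -0.3781 × log₂(0.3781) - 0.6219 × log₂(0.6219)
H(p) = 0.9567
C = 1 - 0.9567 = 0.0433 bits/use


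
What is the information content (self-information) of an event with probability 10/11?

Information content I(x) = -log₂(p(x))
I = -log₂(10/11) = -log₂(0.9091)
I = 0.1375 bits


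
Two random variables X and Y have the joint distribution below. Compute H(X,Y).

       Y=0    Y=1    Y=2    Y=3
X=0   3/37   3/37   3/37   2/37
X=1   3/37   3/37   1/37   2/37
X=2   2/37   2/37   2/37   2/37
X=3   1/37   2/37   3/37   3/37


H(X,Y) = -Σ p(x,y) log₂ p(x,y)
  p(0,0)=3/37: -0.0811 × log₂(0.0811) = 0.2939
  p(0,1)=3/37: -0.0811 × log₂(0.0811) = 0.2939
  p(0,2)=3/37: -0.0811 × log₂(0.0811) = 0.2939
  p(0,3)=2/37: -0.0541 × log₂(0.0541) = 0.2275
  p(1,0)=3/37: -0.0811 × log₂(0.0811) = 0.2939
  p(1,1)=3/37: -0.0811 × log₂(0.0811) = 0.2939
  p(1,2)=1/37: -0.0270 × log₂(0.0270) = 0.1408
  p(1,3)=2/37: -0.0541 × log₂(0.0541) = 0.2275
  p(2,0)=2/37: -0.0541 × log₂(0.0541) = 0.2275
  p(2,1)=2/37: -0.0541 × log₂(0.0541) = 0.2275
  p(2,2)=2/37: -0.0541 × log₂(0.0541) = 0.2275
  p(2,3)=2/37: -0.0541 × log₂(0.0541) = 0.2275
  p(3,0)=1/37: -0.0270 × log₂(0.0270) = 0.1408
  p(3,1)=2/37: -0.0541 × log₂(0.0541) = 0.2275
  p(3,2)=3/37: -0.0811 × log₂(0.0811) = 0.2939
  p(3,3)=3/37: -0.0811 × log₂(0.0811) = 0.2939
H(X,Y) = 3.9315 bits


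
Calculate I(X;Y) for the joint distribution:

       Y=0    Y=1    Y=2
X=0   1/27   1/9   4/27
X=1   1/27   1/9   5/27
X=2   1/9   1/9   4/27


H(X) = 1.5790, H(Y) = 1.4866, H(X,Y) = 3.0279
I(X;Y) = H(X) + H(Y) - H(X,Y) = 0.0377 bits


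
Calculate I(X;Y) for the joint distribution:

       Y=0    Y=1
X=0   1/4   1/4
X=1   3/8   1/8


H(X) = 1.0000, H(Y) = 0.9544, H(X,Y) = 1.9056
I(X;Y) = H(X) + H(Y) - H(X,Y) = 0.0488 bits


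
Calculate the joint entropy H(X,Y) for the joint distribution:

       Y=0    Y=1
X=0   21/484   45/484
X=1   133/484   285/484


H(X,Y) = -Σ p(x,y) log₂ p(x,y)
  p(0,0)=21/484: -0.0434 × log₂(0.0434) = 0.1964
  p(0,1)=45/484: -0.0930 × log₂(0.0930) = 0.3186
  p(1,0)=133/484: -0.2748 × log₂(0.2748) = 0.5121
  p(1,1)=285/484: -0.5888 × log₂(0.5888) = 0.4499
H(X,Y) = 1.4770 bits


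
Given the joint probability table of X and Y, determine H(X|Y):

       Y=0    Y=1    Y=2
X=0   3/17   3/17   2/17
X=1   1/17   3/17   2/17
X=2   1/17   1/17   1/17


H(X|Y) = Σ_y p(y) H(X|Y=y)
  p(Y=0) = 5/17, H(X|Y=0) = 1.3710
  p(Y=1) = 7/17, H(X|Y=1) = 1.4488
  p(Y=2) = 5/17, H(X|Y=2) = 1.5219
H(X|Y) = 0.2941×1.3710 + 0.4118×1.4488 + 0.2941×1.5219 = 1.4474 bits


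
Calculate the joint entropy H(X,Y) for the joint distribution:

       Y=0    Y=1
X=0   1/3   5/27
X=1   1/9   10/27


H(X,Y) = -Σ p(x,y) log₂ p(x,y)
  p(0,0)=1/3: -0.3333 × log₂(0.3333) = 0.5283
  p(0,1)=5/27: -0.1852 × log₂(0.1852) = 0.4505
  p(1,0)=1/9: -0.1111 × log₂(0.1111) = 0.3522
  p(1,1)=10/27: -0.3704 × log₂(0.3704) = 0.5307
H(X,Y) = 1.8618 bits


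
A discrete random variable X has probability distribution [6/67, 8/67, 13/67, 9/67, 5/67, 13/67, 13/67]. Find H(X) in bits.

H(X) = -Σ p(x) log₂ p(x)
  -6/67 × log₂(6/67) = 0.3117
  -8/67 × log₂(8/67) = 0.3661
  -13/67 × log₂(13/67) = 0.4590
  -9/67 × log₂(9/67) = 0.3890
  -5/67 × log₂(5/67) = 0.2794
  -13/67 × log₂(13/67) = 0.4590
  -13/67 × log₂(13/67) = 0.4590
H(X) = 2.7233 bits


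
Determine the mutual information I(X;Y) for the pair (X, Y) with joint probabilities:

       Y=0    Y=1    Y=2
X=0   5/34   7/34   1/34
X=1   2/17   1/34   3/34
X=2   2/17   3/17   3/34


H(X) = 1.5518, H(Y) = 1.5269, H(X,Y) = 2.9616
I(X;Y) = H(X) + H(Y) - H(X,Y) = 0.1171 bits


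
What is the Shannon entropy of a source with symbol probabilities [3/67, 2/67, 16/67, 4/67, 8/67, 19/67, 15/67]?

H(X) = -Σ p(x) log₂ p(x)
  -3/67 × log₂(3/67) = 0.2006
  -2/67 × log₂(2/67) = 0.1512
  -16/67 × log₂(16/67) = 0.4934
  -4/67 × log₂(4/67) = 0.2428
  -8/67 × log₂(8/67) = 0.3661
  -19/67 × log₂(19/67) = 0.5156
  -15/67 × log₂(15/67) = 0.4834
H(X) = 2.4531 bits


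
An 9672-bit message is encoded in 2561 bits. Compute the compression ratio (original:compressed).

Compression ratio = Original / Compressed
= 9672 / 2561 = 3.78:1


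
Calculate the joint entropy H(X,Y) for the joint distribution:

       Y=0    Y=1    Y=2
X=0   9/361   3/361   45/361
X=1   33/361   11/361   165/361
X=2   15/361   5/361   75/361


H(X,Y) = -Σ p(x,y) log₂ p(x,y)
  p(0,0)=9/361: -0.0249 × log₂(0.0249) = 0.1328
  p(0,1)=3/361: -0.0083 × log₂(0.0083) = 0.0574
  p(0,2)=45/361: -0.1247 × log₂(0.1247) = 0.3745
  p(1,0)=33/361: -0.0914 × log₂(0.0914) = 0.3155
  p(1,1)=11/361: -0.0305 × log₂(0.0305) = 0.1535
  p(1,2)=165/361: -0.4571 × log₂(0.4571) = 0.5163
  p(2,0)=15/361: -0.0416 × log₂(0.0416) = 0.1907
  p(2,1)=5/361: -0.0139 × log₂(0.0139) = 0.0855
  p(2,2)=75/361: -0.2078 × log₂(0.2078) = 0.4710
H(X,Y) = 2.2971 bits


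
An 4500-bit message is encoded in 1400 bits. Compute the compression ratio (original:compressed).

Compression ratio = Original / Compressed
= 4500 / 1400 = 3.21:1


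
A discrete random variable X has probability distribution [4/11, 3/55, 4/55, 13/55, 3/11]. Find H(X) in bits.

H(X) = -Σ p(x) log₂ p(x)
  -4/11 × log₂(4/11) = 0.5307
  -3/55 × log₂(3/55) = 0.2289
  -4/55 × log₂(4/55) = 0.2750
  -13/55 × log₂(13/55) = 0.4919
  -3/11 × log₂(3/11) = 0.5112
H(X) = 2.0377 bits


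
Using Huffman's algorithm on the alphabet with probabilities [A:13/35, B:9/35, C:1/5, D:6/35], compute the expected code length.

Huffman tree construction:
Combine smallest probabilities repeatedly
Resulting codes:
  A: 11 (length 2)
  B: 10 (length 2)
  C: 01 (length 2)
  D: 00 (length 2)
Average length = Σ p(s) × length(s) = 2.0000 bits


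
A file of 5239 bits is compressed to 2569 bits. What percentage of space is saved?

Space savings = (1 - Compressed/Original) × 100%
= (1 - 2569/5239) × 100%
= 50.96%


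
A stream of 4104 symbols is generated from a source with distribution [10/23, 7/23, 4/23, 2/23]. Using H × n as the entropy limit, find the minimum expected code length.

Entropy H = 1.7901 bits/symbol
Minimum bits = H × n = 1.7901 × 4104
= 7346.37 bits


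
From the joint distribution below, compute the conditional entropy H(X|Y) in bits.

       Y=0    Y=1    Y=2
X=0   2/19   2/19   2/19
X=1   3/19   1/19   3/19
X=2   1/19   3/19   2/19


H(X|Y) = Σ_y p(y) H(X|Y=y)
  p(Y=0) = 6/19, H(X|Y=0) = 1.4591
  p(Y=1) = 6/19, H(X|Y=1) = 1.4591
  p(Y=2) = 7/19, H(X|Y=2) = 1.5567
H(X|Y) = 0.3158×1.4591 + 0.3158×1.4591 + 0.3684×1.5567 = 1.4951 bits


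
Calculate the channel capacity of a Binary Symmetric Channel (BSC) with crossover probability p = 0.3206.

For BSC with error probability p:
C = 1 - H(p) where H(p) is binary entropy
H(0.3206) = -0.3206 × log₂(0.3206) - 0.6794 × log₂(0.6794)
H(p) = 0.9050
C = 1 - 0.9050 = 0.0950 bits/use


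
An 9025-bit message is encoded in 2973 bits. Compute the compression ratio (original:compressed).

Compression ratio = Original / Compressed
= 9025 / 2973 = 3.04:1


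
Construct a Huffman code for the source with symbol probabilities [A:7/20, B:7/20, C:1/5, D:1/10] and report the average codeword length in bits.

Huffman tree construction:
Combine smallest probabilities repeatedly
Resulting codes:
  A: 11 (length 2)
  B: 0 (length 1)
  C: 101 (length 3)
  D: 100 (length 3)
Average length = Σ p(s) × length(s) = 1.9500 bits


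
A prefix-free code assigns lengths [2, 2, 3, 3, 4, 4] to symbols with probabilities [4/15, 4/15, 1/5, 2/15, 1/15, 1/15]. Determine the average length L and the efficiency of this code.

Average length L = Σ p_i × l_i = 2.6000 bits
Entropy H = 2.3899 bits
Efficiency η = H/L × 100% = 91.92%


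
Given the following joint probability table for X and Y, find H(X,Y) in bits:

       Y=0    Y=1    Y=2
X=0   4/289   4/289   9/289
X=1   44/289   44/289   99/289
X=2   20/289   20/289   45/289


H(X,Y) = -Σ p(x,y) log₂ p(x,y)
  p(0,0)=4/289: -0.0138 × log₂(0.0138) = 0.0855
  p(0,1)=4/289: -0.0138 × log₂(0.0138) = 0.0855
  p(0,2)=9/289: -0.0311 × log₂(0.0311) = 0.1559
  p(1,0)=44/289: -0.1522 × log₂(0.1522) = 0.4134
  p(1,1)=44/289: -0.1522 × log₂(0.1522) = 0.4134
  p(1,2)=99/289: -0.3426 × log₂(0.3426) = 0.5295
  p(2,0)=20/289: -0.0692 × log₂(0.0692) = 0.2666
  p(2,1)=20/289: -0.0692 × log₂(0.0692) = 0.2666
  p(2,2)=45/289: -0.1557 × log₂(0.1557) = 0.4178
H(X,Y) = 2.6342 bits


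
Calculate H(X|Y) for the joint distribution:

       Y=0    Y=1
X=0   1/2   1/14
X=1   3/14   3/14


H(X|Y) = Σ_y p(y) H(X|Y=y)
  p(Y=0) = 5/7, H(X|Y=0) = 0.8813
  p(Y=1) = 2/7, H(X|Y=1) = 0.8113
H(X|Y) = 0.7143×0.8813 + 0.2857×0.8113 = 0.8613 bits


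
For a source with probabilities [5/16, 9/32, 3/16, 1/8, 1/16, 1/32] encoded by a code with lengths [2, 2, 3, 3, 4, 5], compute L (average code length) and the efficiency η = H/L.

Average length L = Σ p_i × l_i = 2.5312 bits
Entropy H = 2.2732 bits
Efficiency η = H/L × 100% = 89.80%


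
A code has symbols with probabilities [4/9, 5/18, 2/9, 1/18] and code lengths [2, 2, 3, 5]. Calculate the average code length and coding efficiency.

Average length L = Σ p_i × l_i = 2.3889 bits
Entropy H = 1.7472 bits
Efficiency η = H/L × 100% = 73.14%


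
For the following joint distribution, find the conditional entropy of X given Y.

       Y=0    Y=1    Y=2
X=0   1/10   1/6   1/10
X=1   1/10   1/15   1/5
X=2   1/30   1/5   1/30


H(X|Y) = Σ_y p(y) H(X|Y=y)
  p(Y=0) = 7/30, H(X|Y=0) = 1.4488
  p(Y=1) = 13/30, H(X|Y=1) = 1.4605
  p(Y=2) = 1/3, H(X|Y=2) = 1.2955
H(X|Y) = 0.2333×1.4488 + 0.4333×1.4605 + 0.3333×1.2955 = 1.4028 bits


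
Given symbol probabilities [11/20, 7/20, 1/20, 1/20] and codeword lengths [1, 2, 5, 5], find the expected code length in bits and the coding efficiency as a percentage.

Average length L = Σ p_i × l_i = 1.7500 bits
Entropy H = 1.4367 bits
Efficiency η = H/L × 100% = 82.10%


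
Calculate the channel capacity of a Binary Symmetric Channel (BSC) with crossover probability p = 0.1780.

For BSC with error probability p:
C = 1 - H(p) where H(p) is binary entropy
H(0.1780) = -0.1780 × log₂(0.1780) - 0.8220 × log₂(0.8220)
H(p) = 0.6757
C = 1 - 0.6757 = 0.3243 bits/use


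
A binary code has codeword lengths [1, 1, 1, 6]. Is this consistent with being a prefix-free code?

Kraft inequality: Σ 2^(-l_i) ≤ 1 for prefix-free code
Calculating: 2^(-1) + 2^(-1) + 2^(-1) + 2^(-6)
= 0.5 + 0.5 + 0.5 + 0.015625
= 1.5156
Since 1.5156 > 1, prefix-free code does not exist


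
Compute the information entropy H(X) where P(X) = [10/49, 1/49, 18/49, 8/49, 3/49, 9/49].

H(X) = -Σ p(x) log₂ p(x)
  -10/49 × log₂(10/49) = 0.4679
  -1/49 × log₂(1/49) = 0.1146
  -18/49 × log₂(18/49) = 0.5307
  -8/49 × log₂(8/49) = 0.4269
  -3/49 × log₂(3/49) = 0.2467
  -9/49 × log₂(9/49) = 0.4490
H(X) = 2.2359 bits


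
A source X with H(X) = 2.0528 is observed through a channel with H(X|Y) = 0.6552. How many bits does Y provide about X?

I(X;Y) = H(X) - H(X|Y)
I(X;Y) = 2.0528 - 0.6552 = 1.3976 bits


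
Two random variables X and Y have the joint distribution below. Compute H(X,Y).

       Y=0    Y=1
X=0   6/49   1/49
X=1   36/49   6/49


H(X,Y) = -Σ p(x,y) log₂ p(x,y)
  p(0,0)=6/49: -0.1224 × log₂(0.1224) = 0.3710
  p(0,1)=1/49: -0.0204 × log₂(0.0204) = 0.1146
  p(1,0)=36/49: -0.7347 × log₂(0.7347) = 0.3268
  p(1,1)=6/49: -0.1224 × log₂(0.1224) = 0.3710
H(X,Y) = 1.1833 bits


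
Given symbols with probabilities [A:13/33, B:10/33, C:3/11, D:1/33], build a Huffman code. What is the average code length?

Huffman tree construction:
Combine smallest probabilities repeatedly
Resulting codes:
  A: 0 (length 1)
  B: 10 (length 2)
  C: 111 (length 3)
  D: 110 (length 3)
Average length = Σ p(s) × length(s) = 1.9091 bits


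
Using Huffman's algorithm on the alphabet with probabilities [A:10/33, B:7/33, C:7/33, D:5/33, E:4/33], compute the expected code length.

Huffman tree construction:
Combine smallest probabilities repeatedly
Resulting codes:
  A: 11 (length 2)
  B: 00 (length 2)
  C: 01 (length 2)
  D: 101 (length 3)
  E: 100 (length 3)
Average length = Σ p(s) × length(s) = 2.2727 bits


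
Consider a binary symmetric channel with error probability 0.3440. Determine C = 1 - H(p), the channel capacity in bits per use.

For BSC with error probability p:
C = 1 - H(p) where H(p) is binary entropy
H(0.3440) = -0.3440 × log₂(0.3440) - 0.6560 × log₂(0.6560)
H(p) = 0.9286
C = 1 - 0.9286 = 0.0714 bits/use


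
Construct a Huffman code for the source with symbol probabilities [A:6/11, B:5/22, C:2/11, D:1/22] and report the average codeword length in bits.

Huffman tree construction:
Combine smallest probabilities repeatedly
Resulting codes:
  A: 1 (length 1)
  B: 00 (length 2)
  C: 011 (length 3)
  D: 010 (length 3)
Average length = Σ p(s) × length(s) = 1.6818 bits


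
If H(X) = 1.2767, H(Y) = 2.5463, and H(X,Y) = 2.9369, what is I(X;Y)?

I(X;Y) = H(X) + H(Y) - H(X,Y)
I(X;Y) = 1.2767 + 2.5463 - 2.9369 = 0.8861 bits


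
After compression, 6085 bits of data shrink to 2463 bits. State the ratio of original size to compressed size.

Compression ratio = Original / Compressed
= 6085 / 2463 = 2.47:1


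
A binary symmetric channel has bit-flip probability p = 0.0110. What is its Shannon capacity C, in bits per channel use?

For BSC with error probability p:
C = 1 - H(p) where H(p) is binary entropy
H(0.0110) = -0.0110 × log₂(0.0110) - 0.9890 × log₂(0.9890)
H(p) = 0.0874
C = 1 - 0.0874 = 0.9126 bits/use


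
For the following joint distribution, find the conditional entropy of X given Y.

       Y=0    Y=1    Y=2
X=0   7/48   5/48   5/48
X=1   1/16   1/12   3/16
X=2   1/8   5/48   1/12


H(X|Y) = Σ_y p(y) H(X|Y=y)
  p(Y=0) = 1/3, H(X|Y=0) = 1.5052
  p(Y=1) = 7/24, H(X|Y=1) = 1.5774
  p(Y=2) = 3/8, H(X|Y=2) = 1.4955
H(X|Y) = 0.3333×1.5052 + 0.2917×1.5774 + 0.3750×1.4955 = 1.5227 bits


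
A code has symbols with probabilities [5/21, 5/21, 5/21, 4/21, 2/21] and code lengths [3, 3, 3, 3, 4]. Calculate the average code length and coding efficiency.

Average length L = Σ p_i × l_i = 3.0952 bits
Entropy H = 2.2576 bits
Efficiency η = H/L × 100% = 72.94%


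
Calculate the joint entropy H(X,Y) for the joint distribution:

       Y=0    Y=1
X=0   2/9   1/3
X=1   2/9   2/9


H(X,Y) = -Σ p(x,y) log₂ p(x,y)
  p(0,0)=2/9: -0.2222 × log₂(0.2222) = 0.4822
  p(0,1)=1/3: -0.3333 × log₂(0.3333) = 0.5283
  p(1,0)=2/9: -0.2222 × log₂(0.2222) = 0.4822
  p(1,1)=2/9: -0.2222 × log₂(0.2222) = 0.4822
H(X,Y) = 1.9749 bits


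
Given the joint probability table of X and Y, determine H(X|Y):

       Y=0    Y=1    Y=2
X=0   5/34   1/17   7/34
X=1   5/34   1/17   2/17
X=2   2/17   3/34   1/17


H(X|Y) = Σ_y p(y) H(X|Y=y)
  p(Y=0) = 7/17, H(X|Y=0) = 1.5774
  p(Y=1) = 7/34, H(X|Y=1) = 1.5567
  p(Y=2) = 13/34, H(X|Y=2) = 1.4196
H(X|Y) = 0.4118×1.5774 + 0.2059×1.5567 + 0.3824×1.4196 = 1.5128 bits


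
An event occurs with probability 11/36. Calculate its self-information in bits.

Information content I(x) = -log₂(p(x))
I = -log₂(11/36) = -log₂(0.3056)
I = 1.7105 bits


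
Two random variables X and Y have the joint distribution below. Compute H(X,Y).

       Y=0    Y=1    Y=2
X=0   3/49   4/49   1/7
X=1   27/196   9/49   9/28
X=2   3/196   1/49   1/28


H(X,Y) = -Σ p(x,y) log₂ p(x,y)
  p(0,0)=3/49: -0.0612 × log₂(0.0612) = 0.2467
  p(0,1)=4/49: -0.0816 × log₂(0.0816) = 0.2951
  p(0,2)=1/7: -0.1429 × log₂(0.1429) = 0.4011
  p(1,0)=27/196: -0.1378 × log₂(0.1378) = 0.3940
  p(1,1)=9/49: -0.1837 × log₂(0.1837) = 0.4490
  p(1,2)=9/28: -0.3214 × log₂(0.3214) = 0.5263
  p(2,0)=3/196: -0.0153 × log₂(0.0153) = 0.0923
  p(2,1)=1/49: -0.0204 × log₂(0.0204) = 0.1146
  p(2,2)=1/28: -0.0357 × log₂(0.0357) = 0.1717
H(X,Y) = 2.6907 bits


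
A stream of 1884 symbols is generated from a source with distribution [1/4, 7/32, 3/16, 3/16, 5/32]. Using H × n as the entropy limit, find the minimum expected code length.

Entropy H = 2.3037 bits/symbol
Minimum bits = H × n = 2.3037 × 1884
= 4340.23 bits


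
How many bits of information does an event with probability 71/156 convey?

Information content I(x) = -log₂(p(x))
I = -log₂(71/156) = -log₂(0.4551)
I = 1.1357 bits


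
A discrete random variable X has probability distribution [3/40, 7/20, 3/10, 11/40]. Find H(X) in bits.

H(X) = -Σ p(x) log₂ p(x)
  -3/40 × log₂(3/40) = 0.2803
  -7/20 × log₂(7/20) = 0.5301
  -3/10 × log₂(3/10) = 0.5211
  -11/40 × log₂(11/40) = 0.5122
H(X) = 1.8436 bits


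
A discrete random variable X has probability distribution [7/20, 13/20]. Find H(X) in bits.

H(X) = -Σ p(x) log₂ p(x)
  -7/20 × log₂(7/20) = 0.5301
  -13/20 × log₂(13/20) = 0.4040
H(X) = 0.9341 bits


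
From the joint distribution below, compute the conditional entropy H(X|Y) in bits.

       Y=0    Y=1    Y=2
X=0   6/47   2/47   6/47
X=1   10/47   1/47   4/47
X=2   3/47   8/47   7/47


H(X|Y) = Σ_y p(y) H(X|Y=y)
  p(Y=0) = 19/47, H(X|Y=0) = 1.4330
  p(Y=1) = 11/47, H(X|Y=1) = 1.0958
  p(Y=2) = 17/47, H(X|Y=2) = 1.5486
H(X|Y) = 0.4043×1.4330 + 0.2340×1.0958 + 0.3617×1.5486 = 1.3959 bits


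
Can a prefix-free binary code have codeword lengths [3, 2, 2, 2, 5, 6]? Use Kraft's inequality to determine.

Kraft inequality: Σ 2^(-l_i) ≤ 1 for prefix-free code
Calculating: 2^(-3) + 2^(-2) + 2^(-2) + 2^(-2) + 2^(-5) + 2^(-6)
= 0.125 + 0.25 + 0.25 + 0.25 + 0.03125 + 0.015625
= 0.9219
Since 0.9219 ≤ 1, prefix-free code exists


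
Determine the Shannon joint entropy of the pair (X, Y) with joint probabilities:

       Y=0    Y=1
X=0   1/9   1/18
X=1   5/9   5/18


H(X,Y) = -Σ p(x,y) log₂ p(x,y)
  p(0,0)=1/9: -0.1111 × log₂(0.1111) = 0.3522
  p(0,1)=1/18: -0.0556 × log₂(0.0556) = 0.2317
  p(1,0)=5/9: -0.5556 × log₂(0.5556) = 0.4711
  p(1,1)=5/18: -0.2778 × log₂(0.2778) = 0.5133
H(X,Y) = 1.5683 bits


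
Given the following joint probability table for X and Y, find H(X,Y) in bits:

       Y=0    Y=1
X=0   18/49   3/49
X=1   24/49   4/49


H(X,Y) = -Σ p(x,y) log₂ p(x,y)
  p(0,0)=18/49: -0.3673 × log₂(0.3673) = 0.5307
  p(0,1)=3/49: -0.0612 × log₂(0.0612) = 0.2467
  p(1,0)=24/49: -0.4898 × log₂(0.4898) = 0.5044
  p(1,1)=4/49: -0.0816 × log₂(0.0816) = 0.2951
H(X,Y) = 1.5769 bits


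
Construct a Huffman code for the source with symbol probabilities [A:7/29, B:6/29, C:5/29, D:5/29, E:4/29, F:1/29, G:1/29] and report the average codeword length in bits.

Huffman tree construction:
Combine smallest probabilities repeatedly
Resulting codes:
  A: 10 (length 2)
  B: 00 (length 2)
  C: 110 (length 3)
  D: 111 (length 3)
  E: 011 (length 3)
  F: 0100 (length 4)
  G: 0101 (length 4)
Average length = Σ p(s) × length(s) = 2.6207 bits


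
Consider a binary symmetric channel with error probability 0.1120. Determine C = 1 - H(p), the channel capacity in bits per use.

For BSC with error probability p:
C = 1 - H(p) where H(p) is binary entropy
H(0.1120) = -0.1120 × log₂(0.1120) - 0.8880 × log₂(0.8880)
H(p) = 0.5059
C = 1 - 0.5059 = 0.4941 bits/use


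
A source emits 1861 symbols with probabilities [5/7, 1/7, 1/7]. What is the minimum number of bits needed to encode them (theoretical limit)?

Entropy H = 1.1488 bits/symbol
Minimum bits = H × n = 1.1488 × 1861
= 2137.98 bits


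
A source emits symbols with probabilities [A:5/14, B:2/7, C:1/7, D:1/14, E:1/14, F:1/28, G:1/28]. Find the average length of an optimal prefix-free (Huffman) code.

Huffman tree construction:
Combine smallest probabilities repeatedly
Resulting codes:
  A: 11 (length 2)
  B: 10 (length 2)
  C: 011 (length 3)
  D: 000 (length 3)
  E: 001 (length 3)
  F: 0100 (length 4)
  G: 0101 (length 4)
Average length = Σ p(s) × length(s) = 2.4286 bits


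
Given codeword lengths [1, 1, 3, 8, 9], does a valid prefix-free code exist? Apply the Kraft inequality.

Kraft inequality: Σ 2^(-l_i) ≤ 1 for prefix-free code
Calculating: 2^(-1) + 2^(-1) + 2^(-3) + 2^(-8) + 2^(-9)
= 0.5 + 0.5 + 0.125 + 0.00390625 + 0.001953125
= 1.1309
Since 1.1309 > 1, prefix-free code does not exist


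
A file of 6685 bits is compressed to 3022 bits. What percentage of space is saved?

Space savings = (1 - Compressed/Original) × 100%
= (1 - 3022/6685) × 100%
= 54.79%


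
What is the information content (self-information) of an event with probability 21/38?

Information content I(x) = -log₂(p(x))
I = -log₂(21/38) = -log₂(0.5526)
I = 0.8556 bits


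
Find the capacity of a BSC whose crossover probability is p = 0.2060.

For BSC with error probability p:
C = 1 - H(p) where H(p) is binary entropy
H(0.2060) = -0.2060 × log₂(0.2060) - 0.7940 × log₂(0.7940)
H(p) = 0.7338
C = 1 - 0.7338 = 0.2662 bits/use


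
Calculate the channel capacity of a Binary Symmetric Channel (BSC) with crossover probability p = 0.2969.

For BSC with error probability p:
C = 1 - H(p) where H(p) is binary entropy
H(0.2969) = -0.2969 × log₂(0.2969) - 0.7031 × log₂(0.7031)
H(p) = 0.8775
C = 1 - 0.8775 = 0.1225 bits/use


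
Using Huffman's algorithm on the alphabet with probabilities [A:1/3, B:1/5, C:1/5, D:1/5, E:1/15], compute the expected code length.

Huffman tree construction:
Combine smallest probabilities repeatedly
Resulting codes:
  A: 11 (length 2)
  B: 101 (length 3)
  C: 00 (length 2)
  D: 01 (length 2)
  E: 100 (length 3)
Average length = Σ p(s) × length(s) = 2.2667 bits


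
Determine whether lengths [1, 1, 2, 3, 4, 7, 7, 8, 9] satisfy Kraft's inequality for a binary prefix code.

Kraft inequality: Σ 2^(-l_i) ≤ 1 for prefix-free code
Calculating: 2^(-1) + 2^(-1) + 2^(-2) + 2^(-3) + 2^(-4) + 2^(-7) + 2^(-7) + 2^(-8) + 2^(-9)
= 0.5 + 0.5 + 0.25 + 0.125 + 0.0625 + 0.0078125 + 0.0078125 + 0.00390625 + 0.001953125
= 1.4590
Since 1.4590 > 1, prefix-free code does not exist


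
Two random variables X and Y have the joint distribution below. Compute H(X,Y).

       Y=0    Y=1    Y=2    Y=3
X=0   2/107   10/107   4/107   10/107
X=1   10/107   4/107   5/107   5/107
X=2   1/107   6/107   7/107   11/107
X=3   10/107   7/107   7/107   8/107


H(X,Y) = -Σ p(x,y) log₂ p(x,y)
  p(0,0)=2/107: -0.0187 × log₂(0.0187) = 0.1073
  p(0,1)=10/107: -0.0935 × log₂(0.0935) = 0.3196
  p(0,2)=4/107: -0.0374 × log₂(0.0374) = 0.1773
  p(0,3)=10/107: -0.0935 × log₂(0.0935) = 0.3196
  p(1,0)=10/107: -0.0935 × log₂(0.0935) = 0.3196
  p(1,1)=4/107: -0.0374 × log₂(0.0374) = 0.1773
  p(1,2)=5/107: -0.0467 × log₂(0.0467) = 0.2065
  p(1,3)=5/107: -0.0467 × log₂(0.0467) = 0.2065
  p(2,0)=1/107: -0.0093 × log₂(0.0093) = 0.0630
  p(2,1)=6/107: -0.0561 × log₂(0.0561) = 0.2331
  p(2,2)=7/107: -0.0654 × log₂(0.0654) = 0.2574
  p(2,3)=11/107: -0.1028 × log₂(0.1028) = 0.3374
  p(3,0)=10/107: -0.0935 × log₂(0.0935) = 0.3196
  p(3,1)=7/107: -0.0654 × log₂(0.0654) = 0.2574
  p(3,2)=7/107: -0.0654 × log₂(0.0654) = 0.2574
  p(3,3)=8/107: -0.0748 × log₂(0.0748) = 0.2797
H(X,Y) = 3.8385 bits
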